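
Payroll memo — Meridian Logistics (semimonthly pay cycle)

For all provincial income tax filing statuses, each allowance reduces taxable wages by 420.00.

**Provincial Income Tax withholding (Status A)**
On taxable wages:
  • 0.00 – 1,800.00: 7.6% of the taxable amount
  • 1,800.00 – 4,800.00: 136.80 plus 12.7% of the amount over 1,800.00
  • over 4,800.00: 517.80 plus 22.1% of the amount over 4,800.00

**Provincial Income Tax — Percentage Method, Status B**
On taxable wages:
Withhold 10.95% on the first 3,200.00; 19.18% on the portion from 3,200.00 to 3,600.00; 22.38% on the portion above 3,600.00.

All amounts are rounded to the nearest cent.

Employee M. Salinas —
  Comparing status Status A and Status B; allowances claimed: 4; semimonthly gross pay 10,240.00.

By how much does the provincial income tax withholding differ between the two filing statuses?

Provincial Income Tax (Status A): taxable = 10,240.00 − 4×420.00 = 8,560.00
  517.80 + 22.1% × (8,560.00 − 4,800.00) = 517.80 + 22.1% × 3,760.00 = 1,348.76
Provincial Income Tax (Status B): taxable = 10,240.00 − 4×420.00 = 8,560.00
  427.12 + 22.38% × (8,560.00 − 3,600.00) = 427.12 + 22.38% × 4,960.00 = 1,537.17
Difference: |1,348.76 − 1,537.17| = 188.41 (higher under Status B)

188.41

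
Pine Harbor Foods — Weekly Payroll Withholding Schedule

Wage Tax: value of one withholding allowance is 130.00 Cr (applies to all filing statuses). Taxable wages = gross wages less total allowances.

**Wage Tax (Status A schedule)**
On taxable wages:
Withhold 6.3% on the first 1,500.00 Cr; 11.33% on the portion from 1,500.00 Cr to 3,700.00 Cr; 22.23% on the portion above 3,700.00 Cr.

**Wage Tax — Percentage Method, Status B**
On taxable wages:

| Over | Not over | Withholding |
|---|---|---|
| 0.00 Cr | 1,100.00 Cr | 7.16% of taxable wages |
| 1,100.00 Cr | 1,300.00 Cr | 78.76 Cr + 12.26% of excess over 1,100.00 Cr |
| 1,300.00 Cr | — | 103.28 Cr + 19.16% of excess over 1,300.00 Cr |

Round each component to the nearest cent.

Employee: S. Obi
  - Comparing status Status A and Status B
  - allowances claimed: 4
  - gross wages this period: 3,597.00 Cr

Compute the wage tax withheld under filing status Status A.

273.17 Cr

Wage Tax (Status A): taxable = 3,597.00 Cr − 4×130.00 Cr = 3,077.00 Cr
  94.50 Cr + 11.33% × (3,077.00 Cr − 1,500.00 Cr) = 94.50 Cr + 11.33% × 1,577.00 Cr = 273.17 Cr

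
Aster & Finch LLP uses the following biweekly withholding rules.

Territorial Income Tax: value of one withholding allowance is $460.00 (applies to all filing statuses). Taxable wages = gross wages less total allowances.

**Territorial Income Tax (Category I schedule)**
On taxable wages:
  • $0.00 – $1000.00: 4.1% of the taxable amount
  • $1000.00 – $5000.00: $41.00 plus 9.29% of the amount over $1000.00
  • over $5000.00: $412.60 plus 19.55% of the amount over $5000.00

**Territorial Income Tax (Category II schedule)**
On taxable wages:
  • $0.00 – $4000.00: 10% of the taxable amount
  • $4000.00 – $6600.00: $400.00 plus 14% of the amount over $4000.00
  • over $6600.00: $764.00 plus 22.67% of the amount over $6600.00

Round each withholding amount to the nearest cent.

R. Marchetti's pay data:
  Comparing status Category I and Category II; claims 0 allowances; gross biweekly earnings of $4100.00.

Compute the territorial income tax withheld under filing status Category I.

Territorial Income Tax (Category I): taxable = $4100.00
  $41.00 + 9.29% × ($4100.00 − $1000.00) = $41.00 + 9.29% × $3100.00 = $328.99

$328.99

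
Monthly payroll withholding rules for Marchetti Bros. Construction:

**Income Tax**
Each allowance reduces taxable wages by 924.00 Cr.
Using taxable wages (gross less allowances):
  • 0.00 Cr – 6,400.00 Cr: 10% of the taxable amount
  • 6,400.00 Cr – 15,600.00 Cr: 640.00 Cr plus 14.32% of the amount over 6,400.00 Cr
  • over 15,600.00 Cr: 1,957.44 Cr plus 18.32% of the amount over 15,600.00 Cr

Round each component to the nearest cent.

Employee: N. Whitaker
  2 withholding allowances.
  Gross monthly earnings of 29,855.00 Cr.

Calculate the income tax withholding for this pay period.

4,230.40 Cr

Income Tax: taxable = 29,855.00 Cr − 2×924.00 Cr = 28,007.00 Cr
  1,957.44 Cr + 18.32% × (28,007.00 Cr − 15,600.00 Cr) = 1,957.44 Cr + 18.32% × 12,407.00 Cr = 4,230.40 Cr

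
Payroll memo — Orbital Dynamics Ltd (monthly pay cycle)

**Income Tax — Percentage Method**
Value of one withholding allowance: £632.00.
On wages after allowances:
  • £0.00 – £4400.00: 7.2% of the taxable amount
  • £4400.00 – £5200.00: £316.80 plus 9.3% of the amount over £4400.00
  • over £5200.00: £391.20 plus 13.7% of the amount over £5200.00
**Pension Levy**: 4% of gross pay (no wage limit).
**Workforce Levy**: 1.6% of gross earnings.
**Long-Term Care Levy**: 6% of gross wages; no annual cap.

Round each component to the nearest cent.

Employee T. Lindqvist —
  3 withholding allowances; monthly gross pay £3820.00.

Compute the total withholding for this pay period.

Income Tax: taxable = £3820.00 − 3×£632.00 = £1924.00
  7.2% × £1924.00 = £138.53
Pension Levy: 4% × £3820.00 = £152.80
Workforce Levy: 1.6% × £3820.00 = £61.12
Long-Term Care Levy: 6% × £3820.00 = £229.20
Total: £138.53 + £152.80 + £61.12 + £229.20 = £581.65

£581.65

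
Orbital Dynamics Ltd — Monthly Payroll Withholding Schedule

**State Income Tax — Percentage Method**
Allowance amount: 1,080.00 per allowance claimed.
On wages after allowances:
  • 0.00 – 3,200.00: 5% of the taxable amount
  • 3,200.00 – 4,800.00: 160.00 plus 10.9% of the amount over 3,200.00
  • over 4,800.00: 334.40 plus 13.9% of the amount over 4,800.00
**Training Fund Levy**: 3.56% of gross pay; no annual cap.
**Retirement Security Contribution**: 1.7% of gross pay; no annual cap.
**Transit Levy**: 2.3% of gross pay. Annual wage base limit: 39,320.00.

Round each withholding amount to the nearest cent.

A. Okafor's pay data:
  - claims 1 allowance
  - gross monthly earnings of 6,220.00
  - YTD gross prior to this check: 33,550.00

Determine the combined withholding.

841.54

State Income Tax: taxable = 6,220.00 − 1×1,080.00 = 5,140.00
  334.40 + 13.9% × (5,140.00 − 4,800.00) = 334.40 + 13.9% × 340.00 = 381.66
Training Fund Levy: 3.56% × 6,220.00 = 221.43
Retirement Security Contribution: 1.7% × 6,220.00 = 105.74
Transit Levy: cap 39,320.00 − YTD 33,550.00 = 5,770.00 subject; 2.3% × 5,770.00 = 132.71
Total: 381.66 + 221.43 + 105.74 + 132.71 = 841.54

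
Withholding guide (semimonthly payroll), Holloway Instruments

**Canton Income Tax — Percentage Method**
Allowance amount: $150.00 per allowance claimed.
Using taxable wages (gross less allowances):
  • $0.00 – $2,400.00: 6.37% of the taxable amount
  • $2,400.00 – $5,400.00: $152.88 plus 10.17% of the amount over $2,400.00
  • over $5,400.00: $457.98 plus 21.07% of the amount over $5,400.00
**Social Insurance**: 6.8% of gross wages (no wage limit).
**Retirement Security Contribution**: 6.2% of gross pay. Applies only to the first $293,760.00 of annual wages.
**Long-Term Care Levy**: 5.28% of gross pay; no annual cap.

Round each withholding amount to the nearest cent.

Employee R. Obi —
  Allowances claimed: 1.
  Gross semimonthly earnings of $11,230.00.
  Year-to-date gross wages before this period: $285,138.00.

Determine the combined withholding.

$3,545.90

Canton Income Tax: taxable = $11,230.00 − 1×$150.00 = $11,080.00
  $457.98 + 21.07% × ($11,080.00 − $5,400.00) = $457.98 + 21.07% × $5,680.00 = $1,654.76
Social Insurance: 6.8% × $11,230.00 = $763.64
Retirement Security Contribution: cap $293,760.00 − YTD $285,138.00 = $8,622.00 subject; 6.2% × $8,622.00 = $534.56
Long-Term Care Levy: 5.28% × $11,230.00 = $592.94
Total: $1,654.76 + $763.64 + $534.56 + $592.94 = $3,545.90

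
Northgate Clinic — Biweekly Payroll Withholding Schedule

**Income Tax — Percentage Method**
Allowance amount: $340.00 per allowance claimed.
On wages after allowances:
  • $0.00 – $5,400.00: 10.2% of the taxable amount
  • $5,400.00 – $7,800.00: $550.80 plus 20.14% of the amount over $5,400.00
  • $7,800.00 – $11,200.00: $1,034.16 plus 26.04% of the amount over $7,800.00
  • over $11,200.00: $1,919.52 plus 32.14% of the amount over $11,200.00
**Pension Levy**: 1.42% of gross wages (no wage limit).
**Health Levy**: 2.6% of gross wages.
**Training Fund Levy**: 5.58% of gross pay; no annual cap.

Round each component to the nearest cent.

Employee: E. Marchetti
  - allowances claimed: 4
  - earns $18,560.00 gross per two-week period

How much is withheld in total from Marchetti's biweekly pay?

Income Tax: taxable = $18,560.00 − 4×$340.00 = $17,200.00
  $1,919.52 + 32.14% × ($17,200.00 − $11,200.00) = $1,919.52 + 32.14% × $6,000.00 = $3,847.92
Pension Levy: 1.42% × $18,560.00 = $263.55
Health Levy: 2.6% × $18,560.00 = $482.56
Training Fund Levy: 5.58% × $18,560.00 = $1,035.65
Total: $3,847.92 + $263.55 + $482.56 + $1,035.65 = $5,629.68

$5,629.68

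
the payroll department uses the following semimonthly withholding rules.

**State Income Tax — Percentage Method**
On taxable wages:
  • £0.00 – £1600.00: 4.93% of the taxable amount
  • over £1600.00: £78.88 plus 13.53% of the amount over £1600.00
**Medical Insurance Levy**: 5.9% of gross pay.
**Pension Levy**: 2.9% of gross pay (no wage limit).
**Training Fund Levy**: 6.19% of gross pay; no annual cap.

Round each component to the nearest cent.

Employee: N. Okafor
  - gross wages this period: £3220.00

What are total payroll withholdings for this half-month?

State Income Tax: taxable = £3220.00
  £78.88 + 13.53% × (£3220.00 − £1600.00) = £78.88 + 13.53% × £1620.00 = £298.07
Medical Insurance Levy: 5.9% × £3220.00 = £189.98
Pension Levy: 2.9% × £3220.00 = £93.38
Training Fund Levy: 6.19% × £3220.00 = £199.32
Total: £298.07 + £189.98 + £93.38 + £199.32 = £780.75

£780.75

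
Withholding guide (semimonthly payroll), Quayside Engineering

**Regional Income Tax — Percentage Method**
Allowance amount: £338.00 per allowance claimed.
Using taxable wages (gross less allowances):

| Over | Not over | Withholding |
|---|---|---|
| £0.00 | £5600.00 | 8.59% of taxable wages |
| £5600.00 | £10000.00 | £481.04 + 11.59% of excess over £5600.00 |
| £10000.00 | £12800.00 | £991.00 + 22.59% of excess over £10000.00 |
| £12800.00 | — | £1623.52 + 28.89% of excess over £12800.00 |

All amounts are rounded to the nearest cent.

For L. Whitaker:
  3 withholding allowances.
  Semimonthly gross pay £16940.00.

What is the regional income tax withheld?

£2526.62

Regional Income Tax: taxable = £16940.00 − 3×£338.00 = £15926.00
  £1623.52 + 28.89% × (£15926.00 − £12800.00) = £1623.52 + 28.89% × £3126.00 = £2526.62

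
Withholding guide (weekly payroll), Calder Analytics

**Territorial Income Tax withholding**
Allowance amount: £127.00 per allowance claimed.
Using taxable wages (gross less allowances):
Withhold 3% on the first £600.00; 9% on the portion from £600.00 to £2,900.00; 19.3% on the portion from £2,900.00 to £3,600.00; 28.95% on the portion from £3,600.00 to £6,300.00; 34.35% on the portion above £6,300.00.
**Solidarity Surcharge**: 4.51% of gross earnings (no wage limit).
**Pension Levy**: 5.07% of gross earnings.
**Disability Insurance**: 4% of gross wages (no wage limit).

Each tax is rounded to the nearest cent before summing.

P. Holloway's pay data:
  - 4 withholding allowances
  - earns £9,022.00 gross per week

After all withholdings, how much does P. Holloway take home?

£5,894.55

Territorial Income Tax: taxable = £9,022.00 − 4×£127.00 = £8,514.00
  £1,141.75 + 34.35% × (£8,514.00 − £6,300.00) = £1,141.75 + 34.35% × £2,214.00 = £1,902.26
Solidarity Surcharge: 4.51% × £9,022.00 = £406.89
Pension Levy: 5.07% × £9,022.00 = £457.42
Disability Insurance: 4% × £9,022.00 = £360.88
Total withheld: £1,902.26 + £406.89 + £457.42 + £360.88 = £3,127.45
Net pay: £9,022.00 − £3,127.45 = £5,894.55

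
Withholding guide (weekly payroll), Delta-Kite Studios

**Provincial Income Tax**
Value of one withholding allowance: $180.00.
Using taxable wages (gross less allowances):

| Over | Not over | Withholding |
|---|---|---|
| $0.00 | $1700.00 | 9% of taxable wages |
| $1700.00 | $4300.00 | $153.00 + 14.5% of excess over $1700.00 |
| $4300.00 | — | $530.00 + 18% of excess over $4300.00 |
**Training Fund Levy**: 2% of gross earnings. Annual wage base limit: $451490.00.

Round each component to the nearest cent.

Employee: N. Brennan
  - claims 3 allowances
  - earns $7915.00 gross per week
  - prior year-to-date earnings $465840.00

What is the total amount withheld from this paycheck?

Provincial Income Tax: taxable = $7915.00 − 3×$180.00 = $7375.00
  $530.00 + 18% × ($7375.00 − $4300.00) = $530.00 + 18% × $3075.00 = $1083.50
Training Fund Levy: YTD $465840.00 ≥ cap $451490.00 → $0.00
Total: $1083.50 + $0.00 = $1083.50

$1083.50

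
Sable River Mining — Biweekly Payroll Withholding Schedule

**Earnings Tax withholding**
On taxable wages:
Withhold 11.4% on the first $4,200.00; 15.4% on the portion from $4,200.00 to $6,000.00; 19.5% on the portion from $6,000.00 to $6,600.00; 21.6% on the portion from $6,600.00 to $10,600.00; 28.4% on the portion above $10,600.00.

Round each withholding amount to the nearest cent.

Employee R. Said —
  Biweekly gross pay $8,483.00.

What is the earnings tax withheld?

Earnings Tax: taxable = $8,483.00
  $873.00 + 21.6% × ($8,483.00 − $6,600.00) = $873.00 + 21.6% × $1,883.00 = $1,279.73

$1,279.73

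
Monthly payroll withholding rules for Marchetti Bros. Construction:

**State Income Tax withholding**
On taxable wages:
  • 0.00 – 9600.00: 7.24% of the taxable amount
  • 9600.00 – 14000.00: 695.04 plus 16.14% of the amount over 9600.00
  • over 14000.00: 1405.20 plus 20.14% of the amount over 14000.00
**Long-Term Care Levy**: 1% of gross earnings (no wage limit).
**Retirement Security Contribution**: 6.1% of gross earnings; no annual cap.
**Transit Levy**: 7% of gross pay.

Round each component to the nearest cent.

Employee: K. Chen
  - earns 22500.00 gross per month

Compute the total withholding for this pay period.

State Income Tax: taxable = 22500.00
  1405.20 + 20.14% × (22500.00 − 14000.00) = 1405.20 + 20.14% × 8500.00 = 3117.10
Long-Term Care Levy: 1% × 22500.00 = 225.00
Retirement Security Contribution: 6.1% × 22500.00 = 1372.50
Transit Levy: 7% × 22500.00 = 1575.00
Total: 3117.10 + 225.00 + 1372.50 + 1575.00 = 6289.60

6289.60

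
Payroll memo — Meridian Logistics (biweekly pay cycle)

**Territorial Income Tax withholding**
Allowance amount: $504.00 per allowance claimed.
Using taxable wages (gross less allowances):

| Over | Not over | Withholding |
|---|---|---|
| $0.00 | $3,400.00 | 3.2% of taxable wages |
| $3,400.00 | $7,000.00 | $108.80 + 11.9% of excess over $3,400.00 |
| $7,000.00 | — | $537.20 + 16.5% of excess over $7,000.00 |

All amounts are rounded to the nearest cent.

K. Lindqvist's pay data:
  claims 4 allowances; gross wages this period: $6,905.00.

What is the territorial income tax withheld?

$285.99

Territorial Income Tax: taxable = $6,905.00 − 4×$504.00 = $4,889.00
  $108.80 + 11.9% × ($4,889.00 − $3,400.00) = $108.80 + 11.9% × $1,489.00 = $285.99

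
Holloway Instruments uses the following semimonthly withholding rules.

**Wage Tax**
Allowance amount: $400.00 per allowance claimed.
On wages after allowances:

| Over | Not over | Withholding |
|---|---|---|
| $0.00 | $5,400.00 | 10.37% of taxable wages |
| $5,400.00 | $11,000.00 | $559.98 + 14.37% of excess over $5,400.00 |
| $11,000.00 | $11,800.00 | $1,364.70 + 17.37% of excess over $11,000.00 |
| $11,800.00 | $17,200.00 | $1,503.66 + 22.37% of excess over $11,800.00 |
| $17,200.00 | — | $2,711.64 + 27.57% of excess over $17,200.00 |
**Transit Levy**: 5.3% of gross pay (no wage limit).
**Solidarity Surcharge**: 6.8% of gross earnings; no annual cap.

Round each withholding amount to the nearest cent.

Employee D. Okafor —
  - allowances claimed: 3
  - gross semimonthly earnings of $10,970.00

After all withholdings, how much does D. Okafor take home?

$8,454.68

Wage Tax: taxable = $10,970.00 − 3×$400.00 = $9,770.00
  $559.98 + 14.37% × ($9,770.00 − $5,400.00) = $559.98 + 14.37% × $4,370.00 = $1,187.95
Transit Levy: 5.3% × $10,970.00 = $581.41
Solidarity Surcharge: 6.8% × $10,970.00 = $745.96
Total withheld: $1,187.95 + $581.41 + $745.96 = $2,515.32
Net pay: $10,970.00 − $2,515.32 = $8,454.68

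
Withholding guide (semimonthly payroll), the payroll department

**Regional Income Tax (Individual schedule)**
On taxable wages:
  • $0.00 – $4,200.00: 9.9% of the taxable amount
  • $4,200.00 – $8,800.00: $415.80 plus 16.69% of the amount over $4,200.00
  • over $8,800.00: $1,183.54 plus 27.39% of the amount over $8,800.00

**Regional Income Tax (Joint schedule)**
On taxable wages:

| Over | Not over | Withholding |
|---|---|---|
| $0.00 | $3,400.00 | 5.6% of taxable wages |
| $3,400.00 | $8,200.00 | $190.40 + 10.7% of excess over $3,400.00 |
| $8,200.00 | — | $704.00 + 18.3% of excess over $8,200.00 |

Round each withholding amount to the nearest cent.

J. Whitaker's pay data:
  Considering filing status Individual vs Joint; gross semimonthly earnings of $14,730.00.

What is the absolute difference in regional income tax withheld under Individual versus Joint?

$908.78

Regional Income Tax (Individual): taxable = $14,730.00
  $1,183.54 + 27.39% × ($14,730.00 − $8,800.00) = $1,183.54 + 27.39% × $5,930.00 = $2,807.77
Regional Income Tax (Joint): taxable = $14,730.00
  $704.00 + 18.3% × ($14,730.00 − $8,200.00) = $704.00 + 18.3% × $6,530.00 = $1,898.99
Difference: |$2,807.77 − $1,898.99| = $908.78 (higher under Individual)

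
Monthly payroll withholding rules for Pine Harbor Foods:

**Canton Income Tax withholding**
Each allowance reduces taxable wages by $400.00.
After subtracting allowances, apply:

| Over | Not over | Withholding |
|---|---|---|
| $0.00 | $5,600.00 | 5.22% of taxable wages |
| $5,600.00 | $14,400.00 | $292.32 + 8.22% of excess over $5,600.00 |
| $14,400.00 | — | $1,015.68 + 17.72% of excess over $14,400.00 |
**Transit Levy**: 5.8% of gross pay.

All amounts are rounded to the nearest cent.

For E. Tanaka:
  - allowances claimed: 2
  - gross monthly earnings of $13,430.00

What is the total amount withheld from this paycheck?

$1,649.13

Canton Income Tax: taxable = $13,430.00 − 2×$400.00 = $12,630.00
  $292.32 + 8.22% × ($12,630.00 − $5,600.00) = $292.32 + 8.22% × $7,030.00 = $870.19
Transit Levy: 5.8% × $13,430.00 = $778.94
Total: $870.19 + $778.94 = $1,649.13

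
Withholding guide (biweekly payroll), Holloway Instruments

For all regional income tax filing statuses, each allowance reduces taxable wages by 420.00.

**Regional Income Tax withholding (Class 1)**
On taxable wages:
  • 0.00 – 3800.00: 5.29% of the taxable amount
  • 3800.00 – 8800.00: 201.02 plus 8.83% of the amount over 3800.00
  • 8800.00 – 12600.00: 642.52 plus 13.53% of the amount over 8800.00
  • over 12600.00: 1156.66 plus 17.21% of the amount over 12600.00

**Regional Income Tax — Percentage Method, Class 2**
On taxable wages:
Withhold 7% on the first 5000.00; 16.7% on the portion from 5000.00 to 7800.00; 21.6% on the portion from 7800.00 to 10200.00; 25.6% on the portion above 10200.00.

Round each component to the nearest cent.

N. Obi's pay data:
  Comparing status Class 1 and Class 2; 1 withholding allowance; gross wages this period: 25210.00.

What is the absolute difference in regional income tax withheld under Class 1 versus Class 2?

Regional Income Tax (Class 1): taxable = 25210.00 − 1×420.00 = 24790.00
  1156.66 + 17.21% × (24790.00 − 12600.00) = 1156.66 + 17.21% × 12190.00 = 3254.56
Regional Income Tax (Class 2): taxable = 25210.00 − 1×420.00 = 24790.00
  1336.00 + 25.6% × (24790.00 − 10200.00) = 1336.00 + 25.6% × 14590.00 = 5071.04
Difference: |3254.56 − 5071.04| = 1816.48 (higher under Class 2)

1816.48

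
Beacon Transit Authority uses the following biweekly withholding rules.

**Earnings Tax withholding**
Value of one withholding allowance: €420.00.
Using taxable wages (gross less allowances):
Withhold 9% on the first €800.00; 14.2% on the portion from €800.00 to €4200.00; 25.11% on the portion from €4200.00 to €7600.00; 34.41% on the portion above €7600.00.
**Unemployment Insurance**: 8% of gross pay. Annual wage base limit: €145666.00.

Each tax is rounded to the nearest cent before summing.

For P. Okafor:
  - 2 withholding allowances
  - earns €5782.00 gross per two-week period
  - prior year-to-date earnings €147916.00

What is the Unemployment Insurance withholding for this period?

€0.00

Unemployment Insurance: YTD €147916.00 ≥ cap €145666.00 → €0.00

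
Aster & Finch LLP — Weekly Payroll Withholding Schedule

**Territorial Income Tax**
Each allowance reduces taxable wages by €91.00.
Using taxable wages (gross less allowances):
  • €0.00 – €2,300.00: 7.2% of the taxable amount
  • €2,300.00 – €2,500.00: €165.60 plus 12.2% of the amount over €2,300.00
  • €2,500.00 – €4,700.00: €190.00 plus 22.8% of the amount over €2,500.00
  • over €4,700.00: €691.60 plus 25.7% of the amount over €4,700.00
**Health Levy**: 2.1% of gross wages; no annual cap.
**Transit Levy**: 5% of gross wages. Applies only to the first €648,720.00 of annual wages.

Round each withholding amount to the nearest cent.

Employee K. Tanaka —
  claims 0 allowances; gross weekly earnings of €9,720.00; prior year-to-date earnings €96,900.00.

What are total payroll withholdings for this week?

Territorial Income Tax: taxable = €9,720.00
  €691.60 + 25.7% × (€9,720.00 − €4,700.00) = €691.60 + 25.7% × €5,020.00 = €1,981.74
Health Levy: 2.1% × €9,720.00 = €204.12
Transit Levy: 5% × €9,720.00 = €486.00
Total: €1,981.74 + €204.12 + €486.00 = €2,671.86

€2,671.86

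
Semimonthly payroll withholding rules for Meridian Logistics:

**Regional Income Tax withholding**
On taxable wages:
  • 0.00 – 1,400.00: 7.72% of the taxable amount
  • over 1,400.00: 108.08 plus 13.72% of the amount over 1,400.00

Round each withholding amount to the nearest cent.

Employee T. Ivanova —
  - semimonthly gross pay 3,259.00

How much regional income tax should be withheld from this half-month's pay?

363.13

Regional Income Tax: taxable = 3,259.00
  108.08 + 13.72% × (3,259.00 − 1,400.00) = 108.08 + 13.72% × 1,859.00 = 363.13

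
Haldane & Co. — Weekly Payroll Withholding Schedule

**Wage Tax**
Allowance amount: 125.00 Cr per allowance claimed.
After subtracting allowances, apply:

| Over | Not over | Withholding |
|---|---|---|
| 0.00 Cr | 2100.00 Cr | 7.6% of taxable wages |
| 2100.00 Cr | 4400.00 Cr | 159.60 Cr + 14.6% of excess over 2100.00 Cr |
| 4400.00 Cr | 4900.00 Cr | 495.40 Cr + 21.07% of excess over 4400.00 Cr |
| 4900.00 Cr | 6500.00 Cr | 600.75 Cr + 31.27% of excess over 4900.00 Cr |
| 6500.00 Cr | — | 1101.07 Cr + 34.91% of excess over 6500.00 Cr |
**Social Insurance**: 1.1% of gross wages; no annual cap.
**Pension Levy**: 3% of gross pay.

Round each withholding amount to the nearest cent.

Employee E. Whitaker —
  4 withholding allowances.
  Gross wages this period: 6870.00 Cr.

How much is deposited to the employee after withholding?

5527.91 Cr

Wage Tax: taxable = 6870.00 Cr − 4×125.00 Cr = 6370.00 Cr
  600.75 Cr + 31.27% × (6370.00 Cr − 4900.00 Cr) = 600.75 Cr + 31.27% × 1470.00 Cr = 1060.42 Cr
Social Insurance: 1.1% × 6870.00 Cr = 75.57 Cr
Pension Levy: 3% × 6870.00 Cr = 206.10 Cr
Total withheld: 1060.42 Cr + 75.57 Cr + 206.10 Cr = 1342.09 Cr
Net pay: 6870.00 Cr − 1342.09 Cr = 5527.91 Cr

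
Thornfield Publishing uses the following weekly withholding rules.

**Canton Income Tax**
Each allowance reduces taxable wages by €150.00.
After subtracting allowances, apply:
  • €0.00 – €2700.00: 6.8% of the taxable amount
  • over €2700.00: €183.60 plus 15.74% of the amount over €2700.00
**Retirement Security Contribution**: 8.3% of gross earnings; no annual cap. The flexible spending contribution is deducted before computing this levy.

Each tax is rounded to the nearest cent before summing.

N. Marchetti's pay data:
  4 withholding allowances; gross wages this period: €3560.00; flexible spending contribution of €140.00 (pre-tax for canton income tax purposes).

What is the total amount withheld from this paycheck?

Canton Income Tax: taxable = €3560.00 − €140.00 − 4×€150.00 = €2820.00
  €183.60 + 15.74% × (€2820.00 − €2700.00) = €183.60 + 15.74% × €120.00 = €202.49
Retirement Security Contribution: 8.3% × €3420.00 = €283.86
Total: €202.49 + €283.86 = €486.35

€486.35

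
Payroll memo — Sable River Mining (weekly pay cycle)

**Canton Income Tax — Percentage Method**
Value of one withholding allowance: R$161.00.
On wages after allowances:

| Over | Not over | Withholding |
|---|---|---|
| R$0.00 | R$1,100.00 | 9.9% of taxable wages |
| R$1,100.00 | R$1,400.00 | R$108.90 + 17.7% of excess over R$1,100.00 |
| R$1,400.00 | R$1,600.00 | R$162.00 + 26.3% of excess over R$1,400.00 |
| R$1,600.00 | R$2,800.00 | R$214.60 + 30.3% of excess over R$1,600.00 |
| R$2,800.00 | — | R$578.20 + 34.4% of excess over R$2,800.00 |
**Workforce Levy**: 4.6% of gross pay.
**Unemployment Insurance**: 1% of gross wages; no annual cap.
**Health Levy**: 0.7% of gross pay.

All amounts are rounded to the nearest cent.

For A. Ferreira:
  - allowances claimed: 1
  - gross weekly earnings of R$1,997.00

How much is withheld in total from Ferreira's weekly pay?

R$411.92

Canton Income Tax: taxable = R$1,997.00 − 1×R$161.00 = R$1,836.00
  R$214.60 + 30.3% × (R$1,836.00 − R$1,600.00) = R$214.60 + 30.3% × R$236.00 = R$286.11
Workforce Levy: 4.6% × R$1,997.00 = R$91.86
Unemployment Insurance: 1% × R$1,997.00 = R$19.97
Health Levy: 0.7% × R$1,997.00 = R$13.98
Total: R$286.11 + R$91.86 + R$19.97 + R$13.98 = R$411.92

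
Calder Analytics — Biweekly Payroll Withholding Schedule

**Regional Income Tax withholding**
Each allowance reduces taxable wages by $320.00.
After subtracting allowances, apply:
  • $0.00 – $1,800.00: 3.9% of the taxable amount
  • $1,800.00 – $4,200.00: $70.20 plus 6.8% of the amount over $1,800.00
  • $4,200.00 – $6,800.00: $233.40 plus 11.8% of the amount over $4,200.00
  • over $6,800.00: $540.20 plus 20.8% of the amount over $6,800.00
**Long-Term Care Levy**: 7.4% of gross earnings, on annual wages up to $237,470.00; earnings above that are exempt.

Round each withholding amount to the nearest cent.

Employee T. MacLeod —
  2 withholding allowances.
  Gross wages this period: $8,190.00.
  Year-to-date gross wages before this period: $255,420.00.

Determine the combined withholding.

Regional Income Tax: taxable = $8,190.00 − 2×$320.00 = $7,550.00
  $540.20 + 20.8% × ($7,550.00 − $6,800.00) = $540.20 + 20.8% × $750.00 = $696.20
Long-Term Care Levy: YTD $255,420.00 ≥ cap $237,470.00 → $0.00
Total: $696.20 + $0.00 = $696.20

$696.20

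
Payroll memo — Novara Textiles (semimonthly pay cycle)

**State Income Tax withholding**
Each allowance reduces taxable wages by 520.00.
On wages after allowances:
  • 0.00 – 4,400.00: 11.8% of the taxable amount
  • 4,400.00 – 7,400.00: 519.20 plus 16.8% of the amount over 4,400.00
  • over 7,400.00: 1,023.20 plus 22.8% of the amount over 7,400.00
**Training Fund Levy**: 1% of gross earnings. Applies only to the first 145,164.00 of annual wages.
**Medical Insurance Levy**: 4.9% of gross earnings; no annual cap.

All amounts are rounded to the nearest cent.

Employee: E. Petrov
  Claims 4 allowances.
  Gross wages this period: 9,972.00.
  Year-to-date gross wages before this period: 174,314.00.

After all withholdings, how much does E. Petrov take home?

8,347.99

State Income Tax: taxable = 9,972.00 − 4×520.00 = 7,892.00
  1,023.20 + 22.8% × (7,892.00 − 7,400.00) = 1,023.20 + 22.8% × 492.00 = 1,135.38
Training Fund Levy: YTD 174,314.00 ≥ cap 145,164.00 → 0.00
Medical Insurance Levy: 4.9% × 9,972.00 = 488.63
Total withheld: 1,135.38 + 0.00 + 488.63 = 1,624.01
Net pay: 9,972.00 − 1,624.01 = 8,347.99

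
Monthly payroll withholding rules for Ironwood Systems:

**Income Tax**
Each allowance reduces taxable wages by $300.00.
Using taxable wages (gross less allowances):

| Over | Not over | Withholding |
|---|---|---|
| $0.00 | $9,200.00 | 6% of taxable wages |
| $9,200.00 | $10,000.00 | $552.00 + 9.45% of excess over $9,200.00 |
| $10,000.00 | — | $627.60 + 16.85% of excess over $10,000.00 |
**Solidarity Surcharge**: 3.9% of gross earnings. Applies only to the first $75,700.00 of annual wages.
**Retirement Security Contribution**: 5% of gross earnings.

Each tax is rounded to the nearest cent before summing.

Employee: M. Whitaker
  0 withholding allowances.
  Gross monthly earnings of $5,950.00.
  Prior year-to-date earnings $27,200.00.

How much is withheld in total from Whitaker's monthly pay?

$886.55

Income Tax: taxable = $5,950.00
  6% × $5,950.00 = $357.00
Solidarity Surcharge: 3.9% × $5,950.00 = $232.05
Retirement Security Contribution: 5% × $5,950.00 = $297.50
Total: $357.00 + $232.05 + $297.50 = $886.55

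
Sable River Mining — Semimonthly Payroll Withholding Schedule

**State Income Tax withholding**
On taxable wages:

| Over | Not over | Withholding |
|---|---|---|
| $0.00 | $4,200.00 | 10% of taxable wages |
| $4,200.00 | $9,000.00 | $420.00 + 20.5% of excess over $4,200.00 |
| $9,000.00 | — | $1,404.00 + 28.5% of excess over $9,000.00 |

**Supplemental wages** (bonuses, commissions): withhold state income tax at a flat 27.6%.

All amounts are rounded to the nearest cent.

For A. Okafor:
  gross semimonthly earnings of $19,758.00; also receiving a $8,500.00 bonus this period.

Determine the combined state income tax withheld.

$6,816.03

State Income Tax: taxable = $19,758.00
  $1,404.00 + 28.5% × ($19,758.00 − $9,000.00) = $1,404.00 + 28.5% × $10,758.00 = $4,470.03
Supplemental (27.6% flat on bonus): 27.6% × $8,500.00 = $2,346.00
Total state income tax: $4,470.03 + $2,346.00 = $6,816.03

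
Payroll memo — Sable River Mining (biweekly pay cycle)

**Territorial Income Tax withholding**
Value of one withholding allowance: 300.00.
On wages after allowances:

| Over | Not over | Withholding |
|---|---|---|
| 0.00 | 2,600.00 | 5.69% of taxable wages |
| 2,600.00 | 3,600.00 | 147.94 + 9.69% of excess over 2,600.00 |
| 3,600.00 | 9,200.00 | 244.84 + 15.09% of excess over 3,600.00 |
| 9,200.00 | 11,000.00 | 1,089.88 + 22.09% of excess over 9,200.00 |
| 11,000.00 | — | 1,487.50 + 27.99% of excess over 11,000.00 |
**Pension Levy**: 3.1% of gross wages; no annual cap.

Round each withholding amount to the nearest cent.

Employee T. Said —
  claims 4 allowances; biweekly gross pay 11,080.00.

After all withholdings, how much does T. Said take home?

9,496.43

Territorial Income Tax: taxable = 11,080.00 − 4×300.00 = 9,880.00
  1,089.88 + 22.09% × (9,880.00 − 9,200.00) = 1,089.88 + 22.09% × 680.00 = 1,240.09
Pension Levy: 3.1% × 11,080.00 = 343.48
Total withheld: 1,240.09 + 343.48 = 1,583.57
Net pay: 11,080.00 − 1,583.57 = 9,496.43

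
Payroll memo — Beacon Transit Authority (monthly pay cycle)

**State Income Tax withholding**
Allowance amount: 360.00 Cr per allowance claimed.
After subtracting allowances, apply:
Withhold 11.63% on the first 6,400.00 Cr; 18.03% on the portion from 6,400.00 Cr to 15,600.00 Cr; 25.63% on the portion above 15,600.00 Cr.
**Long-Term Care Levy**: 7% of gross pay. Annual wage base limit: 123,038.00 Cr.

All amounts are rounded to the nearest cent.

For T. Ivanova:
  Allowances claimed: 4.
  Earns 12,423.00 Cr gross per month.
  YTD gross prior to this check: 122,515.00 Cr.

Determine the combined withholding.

State Income Tax: taxable = 12,423.00 Cr − 4×360.00 Cr = 10,983.00 Cr
  744.32 Cr + 18.03% × (10,983.00 Cr − 6,400.00 Cr) = 744.32 Cr + 18.03% × 4,583.00 Cr = 1,570.63 Cr
Long-Term Care Levy: cap 123,038.00 Cr − YTD 122,515.00 Cr = 523.00 Cr subject; 7% × 523.00 Cr = 36.61 Cr
Total: 1,570.63 Cr + 36.61 Cr = 1,607.24 Cr

1,607.24 Cr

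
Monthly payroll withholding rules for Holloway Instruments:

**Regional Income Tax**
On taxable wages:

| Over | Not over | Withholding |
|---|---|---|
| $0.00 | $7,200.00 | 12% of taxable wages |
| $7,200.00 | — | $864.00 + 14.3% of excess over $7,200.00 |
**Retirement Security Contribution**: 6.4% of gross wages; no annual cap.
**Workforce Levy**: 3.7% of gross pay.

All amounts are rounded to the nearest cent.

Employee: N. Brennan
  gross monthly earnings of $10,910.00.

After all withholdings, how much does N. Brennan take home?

$8,413.56

Regional Income Tax: taxable = $10,910.00
  $864.00 + 14.3% × ($10,910.00 − $7,200.00) = $864.00 + 14.3% × $3,710.00 = $1,394.53
Retirement Security Contribution: 6.4% × $10,910.00 = $698.24
Workforce Levy: 3.7% × $10,910.00 = $403.67
Total withheld: $1,394.53 + $698.24 + $403.67 = $2,496.44
Net pay: $10,910.00 − $2,496.44 = $8,413.56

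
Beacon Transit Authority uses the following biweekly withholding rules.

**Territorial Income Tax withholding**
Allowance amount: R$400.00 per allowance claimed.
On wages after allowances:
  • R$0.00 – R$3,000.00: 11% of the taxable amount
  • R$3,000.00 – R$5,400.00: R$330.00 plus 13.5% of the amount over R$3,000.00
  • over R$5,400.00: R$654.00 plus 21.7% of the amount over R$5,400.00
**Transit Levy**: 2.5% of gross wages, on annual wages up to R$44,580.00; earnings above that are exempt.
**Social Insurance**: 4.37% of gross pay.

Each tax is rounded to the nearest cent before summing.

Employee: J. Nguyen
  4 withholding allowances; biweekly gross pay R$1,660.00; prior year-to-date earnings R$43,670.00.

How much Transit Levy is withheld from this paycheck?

R$22.75

Transit Levy: cap R$44,580.00 − YTD R$43,670.00 = R$910.00 subject; 2.5% × R$910.00 = R$22.75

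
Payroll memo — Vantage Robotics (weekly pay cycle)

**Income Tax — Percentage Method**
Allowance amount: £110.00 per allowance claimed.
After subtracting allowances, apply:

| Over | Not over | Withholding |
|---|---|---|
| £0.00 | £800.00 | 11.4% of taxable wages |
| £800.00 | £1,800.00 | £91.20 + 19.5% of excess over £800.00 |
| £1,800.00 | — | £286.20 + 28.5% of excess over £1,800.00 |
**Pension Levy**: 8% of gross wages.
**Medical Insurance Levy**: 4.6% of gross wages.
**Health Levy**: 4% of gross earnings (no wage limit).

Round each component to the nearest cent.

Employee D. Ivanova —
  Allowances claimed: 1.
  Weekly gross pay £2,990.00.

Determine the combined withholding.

Income Tax: taxable = £2,990.00 − 1×£110.00 = £2,880.00
  £286.20 + 28.5% × (£2,880.00 − £1,800.00) = £286.20 + 28.5% × £1,080.00 = £594.00
Pension Levy: 8% × £2,990.00 = £239.20
Medical Insurance Levy: 4.6% × £2,990.00 = £137.54
Health Levy: 4% × £2,990.00 = £119.60
Total: £594.00 + £239.20 + £137.54 + £119.60 = £1,090.34

£1,090.34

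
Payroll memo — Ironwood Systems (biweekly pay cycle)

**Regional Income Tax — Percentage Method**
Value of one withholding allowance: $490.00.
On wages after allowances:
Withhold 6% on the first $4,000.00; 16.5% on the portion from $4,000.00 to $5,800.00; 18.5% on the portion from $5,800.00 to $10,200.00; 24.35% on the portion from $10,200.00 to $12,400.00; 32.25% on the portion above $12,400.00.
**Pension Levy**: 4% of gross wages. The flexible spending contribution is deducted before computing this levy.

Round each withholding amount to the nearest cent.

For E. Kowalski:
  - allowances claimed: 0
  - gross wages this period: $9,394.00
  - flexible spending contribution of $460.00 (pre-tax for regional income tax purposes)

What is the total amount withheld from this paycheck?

Regional Income Tax: taxable = $9,394.00 − $460.00 = $8,934.00
  $537.00 + 18.5% × ($8,934.00 − $5,800.00) = $537.00 + 18.5% × $3,134.00 = $1,116.79
Pension Levy: 4% × $8,934.00 = $357.36
Total: $1,116.79 + $357.36 = $1,474.15

$1,474.15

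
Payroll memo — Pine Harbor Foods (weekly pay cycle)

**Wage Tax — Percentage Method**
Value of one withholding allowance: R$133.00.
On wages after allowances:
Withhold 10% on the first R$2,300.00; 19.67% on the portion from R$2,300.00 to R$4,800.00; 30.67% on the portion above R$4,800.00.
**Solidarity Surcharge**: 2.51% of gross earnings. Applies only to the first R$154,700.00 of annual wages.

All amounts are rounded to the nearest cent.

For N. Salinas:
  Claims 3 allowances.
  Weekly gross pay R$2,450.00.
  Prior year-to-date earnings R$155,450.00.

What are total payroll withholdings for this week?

R$205.10

Wage Tax: taxable = R$2,450.00 − 3×R$133.00 = R$2,051.00
  10% × R$2,051.00 = R$205.10
Solidarity Surcharge: YTD R$155,450.00 ≥ cap R$154,700.00 → R$0.00
Total: R$205.10 + R$0.00 = R$205.10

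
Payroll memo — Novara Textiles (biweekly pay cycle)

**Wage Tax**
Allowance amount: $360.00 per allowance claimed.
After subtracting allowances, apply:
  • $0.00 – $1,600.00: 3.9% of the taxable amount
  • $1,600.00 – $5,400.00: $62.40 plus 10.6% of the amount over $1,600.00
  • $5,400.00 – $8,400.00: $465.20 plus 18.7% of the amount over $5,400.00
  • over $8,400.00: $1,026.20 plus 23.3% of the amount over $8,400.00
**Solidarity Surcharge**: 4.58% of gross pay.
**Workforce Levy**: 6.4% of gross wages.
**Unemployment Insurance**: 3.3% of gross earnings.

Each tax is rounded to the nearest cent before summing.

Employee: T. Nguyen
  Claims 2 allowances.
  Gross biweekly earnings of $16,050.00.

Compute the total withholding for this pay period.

Wage Tax: taxable = $16,050.00 − 2×$360.00 = $15,330.00
  $1,026.20 + 23.3% × ($15,330.00 − $8,400.00) = $1,026.20 + 23.3% × $6,930.00 = $2,640.89
Solidarity Surcharge: 4.58% × $16,050.00 = $735.09
Workforce Levy: 6.4% × $16,050.00 = $1,027.20
Unemployment Insurance: 3.3% × $16,050.00 = $529.65
Total: $2,640.89 + $735.09 + $1,027.20 + $529.65 = $4,932.83

$4,932.83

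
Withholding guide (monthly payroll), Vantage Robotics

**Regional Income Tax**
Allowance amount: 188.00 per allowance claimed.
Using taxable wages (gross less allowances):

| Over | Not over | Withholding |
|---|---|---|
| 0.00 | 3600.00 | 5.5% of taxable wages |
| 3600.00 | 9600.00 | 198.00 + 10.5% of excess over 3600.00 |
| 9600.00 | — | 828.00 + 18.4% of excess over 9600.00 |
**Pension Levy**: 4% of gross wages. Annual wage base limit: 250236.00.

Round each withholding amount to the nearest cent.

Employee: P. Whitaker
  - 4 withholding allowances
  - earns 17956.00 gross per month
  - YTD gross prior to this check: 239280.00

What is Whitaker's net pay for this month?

Regional Income Tax: taxable = 17956.00 − 4×188.00 = 17204.00
  828.00 + 18.4% × (17204.00 − 9600.00) = 828.00 + 18.4% × 7604.00 = 2227.14
Pension Levy: cap 250236.00 − YTD 239280.00 = 10956.00 subject; 4% × 10956.00 = 438.24
Total withheld: 2227.14 + 438.24 = 2665.38
Net pay: 17956.00 − 2665.38 = 15290.62

15290.62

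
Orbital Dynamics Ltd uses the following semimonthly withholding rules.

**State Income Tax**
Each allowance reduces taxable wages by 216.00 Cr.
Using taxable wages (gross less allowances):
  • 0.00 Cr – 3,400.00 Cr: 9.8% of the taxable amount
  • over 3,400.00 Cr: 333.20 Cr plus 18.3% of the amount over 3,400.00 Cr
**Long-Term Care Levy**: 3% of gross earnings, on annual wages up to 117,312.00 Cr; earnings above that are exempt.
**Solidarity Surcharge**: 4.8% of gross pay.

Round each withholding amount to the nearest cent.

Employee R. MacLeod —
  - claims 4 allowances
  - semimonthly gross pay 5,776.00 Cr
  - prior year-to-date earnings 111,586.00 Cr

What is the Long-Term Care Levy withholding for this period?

171.78 Cr

Long-Term Care Levy: cap 117,312.00 Cr − YTD 111,586.00 Cr = 5,726.00 Cr subject; 3% × 5,726.00 Cr = 171.78 Cr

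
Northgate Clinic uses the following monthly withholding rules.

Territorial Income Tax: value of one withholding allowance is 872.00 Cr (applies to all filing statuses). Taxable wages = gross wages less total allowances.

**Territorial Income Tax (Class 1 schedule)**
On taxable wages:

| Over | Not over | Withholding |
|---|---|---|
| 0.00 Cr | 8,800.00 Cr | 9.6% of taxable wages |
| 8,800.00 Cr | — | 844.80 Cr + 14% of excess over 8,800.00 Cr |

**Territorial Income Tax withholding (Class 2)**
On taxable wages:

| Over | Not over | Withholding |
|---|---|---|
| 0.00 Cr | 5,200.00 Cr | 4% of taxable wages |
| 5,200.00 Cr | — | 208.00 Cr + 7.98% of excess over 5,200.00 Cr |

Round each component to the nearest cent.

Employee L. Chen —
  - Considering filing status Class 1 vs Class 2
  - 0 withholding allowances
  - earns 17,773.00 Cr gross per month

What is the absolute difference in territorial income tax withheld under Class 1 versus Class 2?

Territorial Income Tax (Class 1): taxable = 17,773.00 Cr
  844.80 Cr + 14% × (17,773.00 Cr − 8,800.00 Cr) = 844.80 Cr + 14% × 8,973.00 Cr = 2,101.02 Cr
Territorial Income Tax (Class 2): taxable = 17,773.00 Cr
  208.00 Cr + 7.98% × (17,773.00 Cr − 5,200.00 Cr) = 208.00 Cr + 7.98% × 12,573.00 Cr = 1,211.33 Cr
Difference: |2,101.02 Cr − 1,211.33 Cr| = 889.69 Cr (higher under Class 1)

889.69 Cr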